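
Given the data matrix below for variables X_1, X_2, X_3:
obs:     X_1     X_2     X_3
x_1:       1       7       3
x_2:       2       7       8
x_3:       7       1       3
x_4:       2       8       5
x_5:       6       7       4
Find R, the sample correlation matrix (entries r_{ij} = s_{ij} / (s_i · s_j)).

Step 1 — column means:
  mean(X_1) = (1 + 2 + 7 + 2 + 6) / 5 = 18/5 = 3.6
  mean(X_2) = (7 + 7 + 1 + 8 + 7) / 5 = 30/5 = 6
  mean(X_3) = (3 + 8 + 3 + 5 + 4) / 5 = 23/5 = 4.6

Step 2 — sample variances and covariances s[i,j] = (1/(n-1)) · Σ_k (x_{k,i} - mean_i) · (x_{k,j} - mean_j), with n-1 = 4:
  s[X_1,X_1] = ((-2.6)·(-2.6) + (-1.6)·(-1.6) + (3.4)·(3.4) + (-1.6)·(-1.6) + (2.4)·(2.4)) / 4 = 29.2/4 = 7.3
  s[X_1,X_2] = ((-2.6)·(1) + (-1.6)·(1) + (3.4)·(-5) + (-1.6)·(2) + (2.4)·(1)) / 4 = -22/4 = -5.5
  s[X_1,X_3] = ((-2.6)·(-1.6) + (-1.6)·(3.4) + (3.4)·(-1.6) + (-1.6)·(0.4) + (2.4)·(-0.6)) / 4 = -8.8/4 = -2.2
  s[X_2,X_2] = ((1)·(1) + (1)·(1) + (-5)·(-5) + (2)·(2) + (1)·(1)) / 4 = 32/4 = 8
  s[X_2,X_3] = ((1)·(-1.6) + (1)·(3.4) + (-5)·(-1.6) + (2)·(0.4) + (1)·(-0.6)) / 4 = 10/4 = 2.5
  s[X_3,X_3] = ((-1.6)·(-1.6) + (3.4)·(3.4) + (-1.6)·(-1.6) + (0.4)·(0.4) + (-0.6)·(-0.6)) / 4 = 17.2/4 = 4.3
  Sample standard deviations s_i = √(s[i,i]):
  s(X_1) = √(7.3) = 2.7019
  s(X_2) = √(8) = 2.8284
  s(X_3) = √(4.3) = 2.0736

Step 3 — r_{ij} = s_{ij} / (s_i · s_j):
  r[X_1,X_1] = 1 (diagonal).
  r[X_1,X_2] = -5.5 / (2.7019 · 2.8284) = -5.5 / 7.642 = -0.7197
  r[X_1,X_3] = -2.2 / (2.7019 · 2.0736) = -2.2 / 5.6027 = -0.3927
  r[X_2,X_2] = 1 (diagonal).
  r[X_2,X_3] = 2.5 / (2.8284 · 2.0736) = 2.5 / 5.8652 = 0.4262
  r[X_3,X_3] = 1 (diagonal).

R is symmetric with unit diagonal. Assembling:

R = [[1, -0.7197, -0.3927],
 [-0.7197, 1, 0.4262],
 [-0.3927, 0.4262, 1]]


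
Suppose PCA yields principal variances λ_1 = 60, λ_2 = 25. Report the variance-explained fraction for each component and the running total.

Step 1 — total variance = trace(Sigma) = Σ λ_i = 60 + 25 = 85.

Step 2 — fraction explained by component i = λ_i / Σ λ:
  PC1: 60/85 = 0.7059
  PC2: 25/85 = 0.2941

Step 3 — cumulative fraction after k components = (λ_1 + ... + λ_k) / Σ λ:
  k = 1: 60/85 = 0.7059
  k = 2: (60 + 25)/85 = 85/85 = 1

Summary (fraction, with percent):

explained: PC1 0.7059 (70.59%), PC2 0.2941 (29.41%);  cumulative: 0.7059, 1


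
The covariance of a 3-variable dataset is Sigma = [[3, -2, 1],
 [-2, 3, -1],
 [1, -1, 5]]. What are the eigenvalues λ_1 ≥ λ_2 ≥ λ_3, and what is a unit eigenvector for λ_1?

Step 1 — characteristic polynomial p(λ) = det(λI - Sigma) = λ³ - tr·λ² + c_1·λ - det, where tr = trace, c_1 = sum of the principal 2×2 minors, det = det(Sigma):
  tr = 3 + 3 + 5 = 11,
  c_1 = (3·3 - (-2)²) + (3·5 - (1)²) + (3·5 - (-1)²) = 5 + 14 + 14 = 33,
  det = 3·(3·5 - (-1)²) - (-2)·((-2)·5 - (-1)·(1)) + (1)·((-2)·(-1) - 3·(1)) = 3·(14) - (-2)·(-9) + (1)·(-1) = 23.
  So p(λ) = λ³ - 11λ² + 33λ - 23.
Step 2 — look for an integer root (rational root theorem: any rational root is an integer divisor of 23). Testing λ = 1:
  p(1) = 1 - 11 + 33 - 23 = 0  ✓
  Dividing out (λ - 1): p(λ) = (λ - 1)(λ² - 10λ + 23).
Step 3 — remaining eigenvalues from the quadratic λ² - 10λ + 23 = 0:
  Δ = 10² - 4·23 = 100 - 92 = 8,  λ = (10 ± √8)/2 = (10 ± 2.8284)/2 ≈ 6.4142 or 3.5858.
  Sorted: λ_1 = 6.4142,  λ_2 = 3.5858,  λ_3 = 1  (check: sum = 11 = tr ✓).

Step 4 — unit eigenvector for λ_1 ≈ 6.4142: v spans the null space of (Sigma - λ_1 I), whose rows are
  r_1 = (-3.4142, -2, 1),  r_2 = (-2, -3.4142, -1),  r_3 = (1, -1, -1.4142).
  v is orthogonal to every row, so take v ∝ r_1 × r_2 = ((-2)·(-1) - (1)·(-3.4142), (1)·(-2) - (-3.4142)·(-1), (-3.4142)·(-3.4142) - (-2)·(-2)) ≈ (5.4142, -5.4142, 7.6569).
  Let u = (5.4142, -5.4142, 7.6569).
  ||u|| = √((5.4142)² + (-5.4142)² + (7.6569)²) = √(117.2548) ≈ 10.8284,  v_1 = u/||u|| ≈ (0.5, -0.5, 0.7071) (||v_1|| = 1).

λ_1 = 6.4142,  λ_2 = 3.5858,  λ_3 = 1;  v_1 ≈ (0.5, -0.5, 0.7071)


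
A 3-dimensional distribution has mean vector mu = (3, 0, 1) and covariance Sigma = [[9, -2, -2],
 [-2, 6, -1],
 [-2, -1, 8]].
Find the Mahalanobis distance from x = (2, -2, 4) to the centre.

Step 1 — centre the observation: (x - mu) = (-1, -2, 3).

Step 2 — invert Sigma (cofactor / det for 3×3, or solve directly):
  Sigma^{-1} = [[0.1309, 0.0501, 0.039],
 [0.0501, 0.1894, 0.0362],
 [0.039, 0.0362, 0.1393]].

Step 3 — form the quadratic (x - mu)^T · Sigma^{-1} · (x - mu):
  Sigma^{-1} · (x - mu) = (-0.1142, -0.3203, 0.3064).
  (x - mu)^T · [Sigma^{-1} · (x - mu)] = (-1)·(-0.1142) + (-2)·(-0.3203) + (3)·(0.3064) = 1.6741.

Step 4 — take square root: d = √(1.6741) ≈ 1.2939.

d(x, mu) = √(1.6741) ≈ 1.2939


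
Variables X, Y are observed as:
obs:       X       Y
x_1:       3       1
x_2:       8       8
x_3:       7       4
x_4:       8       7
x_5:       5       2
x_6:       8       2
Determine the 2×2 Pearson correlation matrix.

Step 1 — column means:
  mean(X) = (3 + 8 + 7 + 8 + 5 + 8) / 6 = 39/6 = 6.5
  mean(Y) = (1 + 8 + 4 + 7 + 2 + 2) / 6 = 24/6 = 4

Step 2 — sample variances and covariances s[i,j] = (1/(n-1)) · Σ_k (x_{k,i} - mean_i) · (x_{k,j} - mean_j), with n-1 = 5:
  s[X,X] = ((-3.5)·(-3.5) + (1.5)·(1.5) + (0.5)·(0.5) + (1.5)·(1.5) + (-1.5)·(-1.5) + (1.5)·(1.5)) / 5 = 21.5/5 = 4.3
  s[X,Y] = ((-3.5)·(-3) + (1.5)·(4) + (0.5)·(0) + (1.5)·(3) + (-1.5)·(-2) + (1.5)·(-2)) / 5 = 21/5 = 4.2
  s[Y,Y] = ((-3)·(-3) + (4)·(4) + (0)·(0) + (3)·(3) + (-2)·(-2) + (-2)·(-2)) / 5 = 42/5 = 8.4
  Sample standard deviations s_i = √(s[i,i]):
  s(X) = √(4.3) = 2.0736
  s(Y) = √(8.4) = 2.8983

Step 3 — r_{ij} = s_{ij} / (s_i · s_j):
  r[X,X] = 1 (diagonal).
  r[X,Y] = 4.2 / (2.0736 · 2.8983) = 4.2 / 6.01 = 0.6988
  r[Y,Y] = 1 (diagonal).

R is symmetric with unit diagonal. Assembling:

R = [[1, 0.6988],
 [0.6988, 1]]


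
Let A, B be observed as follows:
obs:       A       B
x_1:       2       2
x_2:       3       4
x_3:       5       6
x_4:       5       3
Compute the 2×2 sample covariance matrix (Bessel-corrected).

Step 1 — column means:
  mean(A) = (2 + 3 + 5 + 5) / 4 = 15/4 = 3.75
  mean(B) = (2 + 4 + 6 + 3) / 4 = 15/4 = 3.75

Step 2 — sample covariance S[i,j] = (1/(n-1)) · Σ_k (x_{k,i} - mean_i) · (x_{k,j} - mean_j), with n-1 = 3.
  S[A,A] = ((-1.75)·(-1.75) + (-0.75)·(-0.75) + (1.25)·(1.25) + (1.25)·(1.25)) / 3 = 6.75/3 = 2.25
  S[A,B] = ((-1.75)·(-1.75) + (-0.75)·(0.25) + (1.25)·(2.25) + (1.25)·(-0.75)) / 3 = 4.75/3 = 1.5833
  S[B,B] = ((-1.75)·(-1.75) + (0.25)·(0.25) + (2.25)·(2.25) + (-0.75)·(-0.75)) / 3 = 8.75/3 = 2.9167

S is symmetric (S[j,i] = S[i,j]). Assembling:

S = [[2.25, 1.5833],
 [1.5833, 2.9167]]


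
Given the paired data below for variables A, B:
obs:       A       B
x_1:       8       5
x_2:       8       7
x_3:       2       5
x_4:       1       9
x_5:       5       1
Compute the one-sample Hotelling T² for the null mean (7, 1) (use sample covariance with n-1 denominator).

Step 1 — sample mean vector:
  mean(A) = (8 + 8 + 2 + 1 + 5) / 5 = 24/5 = 4.8
  mean(B) = (5 + 7 + 5 + 9 + 1) / 5 = 27/5 = 5.4
  x̄ = (4.8, 5.4),  deviation x̄ - mu_0 = (4.8, 5.4) - (7, 1) = (-2.2, 4.4).

Step 2 — sample covariance matrix, S[i,j] = (1/(n-1)) · Σ_k (x_{k,i} - mean_i) · (x_{k,j} - mean_j), divisor n-1 = 4:
  S[A,A] = ((3.2)·(3.2) + (3.2)·(3.2) + (-2.8)·(-2.8) + (-3.8)·(-3.8) + (0.2)·(0.2)) / 4 = 42.8/4 = 10.7
  S[A,B] = ((3.2)·(-0.4) + (3.2)·(1.6) + (-2.8)·(-0.4) + (-3.8)·(3.6) + (0.2)·(-4.4)) / 4 = -9.6/4 = -2.4
  S[B,B] = ((-0.4)·(-0.4) + (1.6)·(1.6) + (-0.4)·(-0.4) + (3.6)·(3.6) + (-4.4)·(-4.4)) / 4 = 35.2/4 = 8.8
  S = [[10.7, -2.4],
 [-2.4, 8.8]].

Step 3 — invert S. det(S) = 10.7·8.8 - (-2.4)² = 88.4.
  S^{-1} = (1/det) · [[d, -b], [-b, a]] = [[0.0995, 0.0271],
 [0.0271, 0.121]].

Step 4 — quadratic form (x̄ - mu_0)^T · S^{-1} · (x̄ - mu_0):
  S^{-1} · (x̄ - mu_0) = (-0.0995, 0.4729),
  (x̄ - mu_0)^T · [...] = (-2.2)·(-0.0995) + (4.4)·(0.4729) = 2.2995.

Step 5 — scale by n: T² = 5 · 2.2995 = 11.4977.

T² ≈ 11.4977


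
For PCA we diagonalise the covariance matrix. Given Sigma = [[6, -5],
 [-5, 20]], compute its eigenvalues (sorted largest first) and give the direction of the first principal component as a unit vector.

Step 1 — characteristic polynomial of 2×2 Sigma:
  det(Sigma - λI) = λ² - trace · λ + det = 0.
  trace = 6 + 20 = 26, det = 6·20 - (-5)² = 95.
Step 2 — discriminant:
  Δ = trace² - 4·det = 676 - 380 = 296.
Step 3 — eigenvalues:
  λ = (trace ± √Δ)/2 = (26 ± 17.2047)/2,
  λ_1 = 21.6023,  λ_2 = 4.3977.

Step 4 — unit eigenvector for λ_1: solve (Sigma - λ_1 I)v = 0. First row:
  (6 - 21.6023)·v_x + (-5)·v_y = 0, i.e. (-15.6023)·v_x + (-5)·v_y = 0,
  so v ∝ (b, λ_1 - a) = (-5, 15.6023); multiply by -1 so the first entry is positive: u = (5, -15.6023).
  ||u|| = √((5)² + (-15.6023)²) = √(268.4326) ≈ 16.3839,
  v_1 = u/||u|| ≈ (0.3052, -0.9523) (||v_1|| = 1).

λ_1 = 21.6023,  λ_2 = 4.3977;  v_1 ≈ (0.3052, -0.9523)


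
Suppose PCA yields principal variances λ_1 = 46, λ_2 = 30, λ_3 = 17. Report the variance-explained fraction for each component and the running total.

Step 1 — total variance = trace(Sigma) = Σ λ_i = 46 + 30 + 17 = 93.

Step 2 — fraction explained by component i = λ_i / Σ λ:
  PC1: 46/93 = 0.4946
  PC2: 30/93 = 0.3226
  PC3: 17/93 = 0.1828

Step 3 — cumulative fraction after k components = (λ_1 + ... + λ_k) / Σ λ:
  k = 1: 46/93 = 0.4946
  k = 2: (46 + 30)/93 = 76/93 = 0.8172
  k = 3: (46 + 30 + 17)/93 = 93/93 = 1

Summary (fraction, with percent):

explained: PC1 0.4946 (49.46%), PC2 0.3226 (32.26%), PC3 0.1828 (18.28%);  cumulative: 0.4946, 0.8172, 1


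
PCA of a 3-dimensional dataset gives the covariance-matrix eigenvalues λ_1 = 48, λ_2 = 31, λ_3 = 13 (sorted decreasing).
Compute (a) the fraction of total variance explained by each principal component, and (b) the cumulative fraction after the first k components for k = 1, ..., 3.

Step 1 — total variance = trace(Sigma) = Σ λ_i = 48 + 31 + 13 = 92.

Step 2 — fraction explained by component i = λ_i / Σ λ:
  PC1: 48/92 = 0.5217
  PC2: 31/92 = 0.337
  PC3: 13/92 = 0.1413

Step 3 — cumulative fraction after k components = (λ_1 + ... + λ_k) / Σ λ:
  k = 1: 48/92 = 0.5217
  k = 2: (48 + 31)/92 = 79/92 = 0.8587
  k = 3: (48 + 31 + 13)/92 = 92/92 = 1

Summary (fraction, with percent):

explained: PC1 0.5217 (52.17%), PC2 0.337 (33.7%), PC3 0.1413 (14.13%);  cumulative: 0.5217, 0.8587, 1


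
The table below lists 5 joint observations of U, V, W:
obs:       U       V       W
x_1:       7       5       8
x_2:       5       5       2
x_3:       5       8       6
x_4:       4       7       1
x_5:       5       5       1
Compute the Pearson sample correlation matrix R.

Step 1 — column means:
  mean(U) = (7 + 5 + 5 + 4 + 5) / 5 = 26/5 = 5.2
  mean(V) = (5 + 5 + 8 + 7 + 5) / 5 = 30/5 = 6
  mean(W) = (8 + 2 + 6 + 1 + 1) / 5 = 18/5 = 3.6

Step 2 — sample variances and covariances s[i,j] = (1/(n-1)) · Σ_k (x_{k,i} - mean_i) · (x_{k,j} - mean_j), with n-1 = 4:
  s[U,U] = ((1.8)·(1.8) + (-0.2)·(-0.2) + (-0.2)·(-0.2) + (-1.2)·(-1.2) + (-0.2)·(-0.2)) / 4 = 4.8/4 = 1.2
  s[U,V] = ((1.8)·(-1) + (-0.2)·(-1) + (-0.2)·(2) + (-1.2)·(1) + (-0.2)·(-1)) / 4 = -3/4 = -0.75
  s[U,W] = ((1.8)·(4.4) + (-0.2)·(-1.6) + (-0.2)·(2.4) + (-1.2)·(-2.6) + (-0.2)·(-2.6)) / 4 = 11.4/4 = 2.85
  s[V,V] = ((-1)·(-1) + (-1)·(-1) + (2)·(2) + (1)·(1) + (-1)·(-1)) / 4 = 8/4 = 2
  s[V,W] = ((-1)·(4.4) + (-1)·(-1.6) + (2)·(2.4) + (1)·(-2.6) + (-1)·(-2.6)) / 4 = 2/4 = 0.5
  s[W,W] = ((4.4)·(4.4) + (-1.6)·(-1.6) + (2.4)·(2.4) + (-2.6)·(-2.6) + (-2.6)·(-2.6)) / 4 = 41.2/4 = 10.3
  Sample standard deviations s_i = √(s[i,i]):
  s(U) = √(1.2) = 1.0954
  s(V) = √(2) = 1.4142
  s(W) = √(10.3) = 3.2094

Step 3 — r_{ij} = s_{ij} / (s_i · s_j):
  r[U,U] = 1 (diagonal).
  r[U,V] = -0.75 / (1.0954 · 1.4142) = -0.75 / 1.5492 = -0.4841
  r[U,W] = 2.85 / (1.0954 · 3.2094) = 2.85 / 3.5157 = 0.8107
  r[V,V] = 1 (diagonal).
  r[V,W] = 0.5 / (1.4142 · 3.2094) = 0.5 / 4.5387 = 0.1102
  r[W,W] = 1 (diagonal).

R is symmetric with unit diagonal. Assembling:

R = [[1, -0.4841, 0.8107],
 [-0.4841, 1, 0.1102],
 [0.8107, 0.1102, 1]]


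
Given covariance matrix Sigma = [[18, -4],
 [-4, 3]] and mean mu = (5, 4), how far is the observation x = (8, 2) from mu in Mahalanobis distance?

Step 1 — centre the observation: (x - mu) = (3, -2).

Step 2 — invert Sigma. det(Sigma) = 18·3 - (-4)² = 38.
  Sigma^{-1} = (1/det) · [[d, -b], [-b, a]] = [[0.0789, 0.1053],
 [0.1053, 0.4737]].

Step 3 — form the quadratic (x - mu)^T · Sigma^{-1} · (x - mu):
  Sigma^{-1} · (x - mu) = (0.0263, -0.6316).
  (x - mu)^T · [Sigma^{-1} · (x - mu)] = (3)·(0.0263) + (-2)·(-0.6316) = 1.3421.

Step 4 — take square root: d = √(1.3421) ≈ 1.1585.

d(x, mu) = √(1.3421) ≈ 1.1585


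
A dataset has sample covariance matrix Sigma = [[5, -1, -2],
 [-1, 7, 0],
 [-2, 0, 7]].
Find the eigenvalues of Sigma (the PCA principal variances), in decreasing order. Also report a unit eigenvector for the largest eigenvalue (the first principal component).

Step 1 — characteristic polynomial p(λ) = det(λI - Sigma) = λ³ - tr·λ² + c_1·λ - det, where tr = trace, c_1 = sum of the principal 2×2 minors, det = det(Sigma):
  tr = 5 + 7 + 7 = 19,
  c_1 = (5·7 - (-1)²) + (5·7 - (-2)²) + (7·7 - (0)²) = 34 + 31 + 49 = 114,
  det = 5·(7·7 - (0)²) - (-1)·((-1)·7 - (0)·(-2)) + (-2)·((-1)·(0) - 7·(-2)) = 5·(49) - (-1)·(-7) + (-2)·(14) = 210.
  So p(λ) = λ³ - 19λ² + 114λ - 210.
Step 2 — look for an integer root (rational root theorem: any rational root is an integer divisor of 210). Testing λ = 7:
  p(7) = 343 - 931 + 798 - 210 = 0  ✓
  Dividing out (λ - 7): p(λ) = (λ - 7)(λ² - 12λ + 30).
Step 3 — remaining eigenvalues from the quadratic λ² - 12λ + 30 = 0:
  Δ = 12² - 4·30 = 144 - 120 = 24,  λ = (12 ± √24)/2 = (12 ± 4.899)/2 ≈ 8.4495 or 3.5505.
  Sorted: λ_1 = 8.4495,  λ_2 = 7,  λ_3 = 3.5505  (check: sum = 19 = tr ✓).

Step 4 — unit eigenvector for λ_1 ≈ 8.4495: v spans the null space of (Sigma - λ_1 I), whose rows are
  r_1 = (-3.4495, -1, -2),  r_2 = (-1, -1.4495, 0),  r_3 = (-2, 0, -1.4495).
  v is orthogonal to every row, so take v ∝ r_1 × r_2 = ((-1)·(0) - (-2)·(-1.4495), (-2)·(-1) - (-3.4495)·(0), (-3.4495)·(-1.4495) - (-1)·(-1)) ≈ (-2.899, 2, 4).
  Rescale (multiply by -1 so the first nonzero entry is positive): u = (2.899, -2, -4).
  ||u|| = √((2.899)² + (-2)² + (-4)²) = √(28.4041) ≈ 5.3295,  v_1 = u/||u|| ≈ (0.5439, -0.3753, -0.7505) (||v_1|| = 1).

λ_1 = 8.4495,  λ_2 = 7,  λ_3 = 3.5505;  v_1 ≈ (0.5439, -0.3753, -0.7505)


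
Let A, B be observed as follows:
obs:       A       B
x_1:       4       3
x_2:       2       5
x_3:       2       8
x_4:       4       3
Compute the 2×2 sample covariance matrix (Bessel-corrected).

Step 1 — column means:
  mean(A) = (4 + 2 + 2 + 4) / 4 = 12/4 = 3
  mean(B) = (3 + 5 + 8 + 3) / 4 = 19/4 = 4.75

Step 2 — sample covariance S[i,j] = (1/(n-1)) · Σ_k (x_{k,i} - mean_i) · (x_{k,j} - mean_j), with n-1 = 3.
  S[A,A] = ((1)·(1) + (-1)·(-1) + (-1)·(-1) + (1)·(1)) / 3 = 4/3 = 1.3333
  S[A,B] = ((1)·(-1.75) + (-1)·(0.25) + (-1)·(3.25) + (1)·(-1.75)) / 3 = -7/3 = -2.3333
  S[B,B] = ((-1.75)·(-1.75) + (0.25)·(0.25) + (3.25)·(3.25) + (-1.75)·(-1.75)) / 3 = 16.75/3 = 5.5833

S is symmetric (S[j,i] = S[i,j]). Assembling:

S = [[1.3333, -2.3333],
 [-2.3333, 5.5833]]


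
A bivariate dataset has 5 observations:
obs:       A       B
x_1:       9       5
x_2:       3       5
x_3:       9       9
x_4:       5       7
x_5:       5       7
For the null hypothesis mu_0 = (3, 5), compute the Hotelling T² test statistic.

Step 1 — sample mean vector:
  mean(A) = (9 + 3 + 9 + 5 + 5) / 5 = 31/5 = 6.2
  mean(B) = (5 + 5 + 9 + 7 + 7) / 5 = 33/5 = 6.6
  x̄ = (6.2, 6.6),  deviation x̄ - mu_0 = (6.2, 6.6) - (3, 5) = (3.2, 1.6).

Step 2 — sample covariance matrix, S[i,j] = (1/(n-1)) · Σ_k (x_{k,i} - mean_i) · (x_{k,j} - mean_j), divisor n-1 = 4:
  S[A,A] = ((2.8)·(2.8) + (-3.2)·(-3.2) + (2.8)·(2.8) + (-1.2)·(-1.2) + (-1.2)·(-1.2)) / 4 = 28.8/4 = 7.2
  S[A,B] = ((2.8)·(-1.6) + (-3.2)·(-1.6) + (2.8)·(2.4) + (-1.2)·(0.4) + (-1.2)·(0.4)) / 4 = 6.4/4 = 1.6
  S[B,B] = ((-1.6)·(-1.6) + (-1.6)·(-1.6) + (2.4)·(2.4) + (0.4)·(0.4) + (0.4)·(0.4)) / 4 = 11.2/4 = 2.8
  S = [[7.2, 1.6],
 [1.6, 2.8]].

Step 3 — invert S. det(S) = 7.2·2.8 - (1.6)² = 17.6.
  S^{-1} = (1/det) · [[d, -b], [-b, a]] = [[0.1591, -0.0909],
 [-0.0909, 0.4091]].

Step 4 — quadratic form (x̄ - mu_0)^T · S^{-1} · (x̄ - mu_0):
  S^{-1} · (x̄ - mu_0) = (0.3636, 0.3636),
  (x̄ - mu_0)^T · [...] = (3.2)·(0.3636) + (1.6)·(0.3636) = 1.7455.

Step 5 — scale by n: T² = 5 · 1.7455 = 8.7273.

T² ≈ 8.7273


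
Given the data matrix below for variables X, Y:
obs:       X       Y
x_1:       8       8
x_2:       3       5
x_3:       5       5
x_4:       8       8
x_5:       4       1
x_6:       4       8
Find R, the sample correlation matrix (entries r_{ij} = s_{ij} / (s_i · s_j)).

Step 1 — column means:
  mean(X) = (8 + 3 + 5 + 8 + 4 + 4) / 6 = 32/6 = 5.3333
  mean(Y) = (8 + 5 + 5 + 8 + 1 + 8) / 6 = 35/6 = 5.8333

Step 2 — sample variances and covariances s[i,j] = (1/(n-1)) · Σ_k (x_{k,i} - mean_i) · (x_{k,j} - mean_j), with n-1 = 5:
  s[X,X] = ((2.6667)·(2.6667) + (-2.3333)·(-2.3333) + (-0.3333)·(-0.3333) + (2.6667)·(2.6667) + (-1.3333)·(-1.3333) + (-1.3333)·(-1.3333)) / 5 = 23.3333/5 = 4.6667
  s[X,Y] = ((2.6667)·(2.1667) + (-2.3333)·(-0.8333) + (-0.3333)·(-0.8333) + (2.6667)·(2.1667) + (-1.3333)·(-4.8333) + (-1.3333)·(2.1667)) / 5 = 17.3333/5 = 3.4667
  s[Y,Y] = ((2.1667)·(2.1667) + (-0.8333)·(-0.8333) + (-0.8333)·(-0.8333) + (2.1667)·(2.1667) + (-4.8333)·(-4.8333) + (2.1667)·(2.1667)) / 5 = 38.8333/5 = 7.7667
  Sample standard deviations s_i = √(s[i,i]):
  s(X) = √(4.6667) = 2.1602
  s(Y) = √(7.7667) = 2.7869

Step 3 — r_{ij} = s_{ij} / (s_i · s_j):
  r[X,X] = 1 (diagonal).
  r[X,Y] = 3.4667 / (2.1602 · 2.7869) = 3.4667 / 6.0203 = 0.5758
  r[Y,Y] = 1 (diagonal).

R is symmetric with unit diagonal. Assembling:

R = [[1, 0.5758],
 [0.5758, 1]]


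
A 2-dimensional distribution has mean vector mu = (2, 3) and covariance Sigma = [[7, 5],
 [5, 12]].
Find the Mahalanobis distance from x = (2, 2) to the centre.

Step 1 — centre the observation: (x - mu) = (0, -1).

Step 2 — invert Sigma. det(Sigma) = 7·12 - (5)² = 59.
  Sigma^{-1} = (1/det) · [[d, -b], [-b, a]] = [[0.2034, -0.0847],
 [-0.0847, 0.1186]].

Step 3 — form the quadratic (x - mu)^T · Sigma^{-1} · (x - mu):
  Sigma^{-1} · (x - mu) = (0.0847, -0.1186).
  (x - mu)^T · [Sigma^{-1} · (x - mu)] = (0)·(0.0847) + (-1)·(-0.1186) = 0.1186.

Step 4 — take square root: d = √(0.1186) ≈ 0.3444.

d(x, mu) = √(0.1186) ≈ 0.3444


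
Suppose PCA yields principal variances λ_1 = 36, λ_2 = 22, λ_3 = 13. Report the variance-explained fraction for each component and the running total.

Step 1 — total variance = trace(Sigma) = Σ λ_i = 36 + 22 + 13 = 71.

Step 2 — fraction explained by component i = λ_i / Σ λ:
  PC1: 36/71 = 0.507
  PC2: 22/71 = 0.3099
  PC3: 13/71 = 0.1831

Step 3 — cumulative fraction after k components = (λ_1 + ... + λ_k) / Σ λ:
  k = 1: 36/71 = 0.507
  k = 2: (36 + 22)/71 = 58/71 = 0.8169
  k = 3: (36 + 22 + 13)/71 = 71/71 = 1

Summary (fraction, with percent):

explained: PC1 0.507 (50.7%), PC2 0.3099 (30.99%), PC3 0.1831 (18.31%);  cumulative: 0.507, 0.8169, 1


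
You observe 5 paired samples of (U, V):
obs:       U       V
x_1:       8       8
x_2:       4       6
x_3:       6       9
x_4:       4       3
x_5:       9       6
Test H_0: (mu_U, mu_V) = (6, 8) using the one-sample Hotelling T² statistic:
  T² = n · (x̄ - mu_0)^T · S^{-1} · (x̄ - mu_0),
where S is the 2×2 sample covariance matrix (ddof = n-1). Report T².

Step 1 — sample mean vector:
  mean(U) = (8 + 4 + 6 + 4 + 9) / 5 = 31/5 = 6.2
  mean(V) = (8 + 6 + 9 + 3 + 6) / 5 = 32/5 = 6.4
  x̄ = (6.2, 6.4),  deviation x̄ - mu_0 = (6.2, 6.4) - (6, 8) = (0.2, -1.6).

Step 2 — sample covariance matrix, S[i,j] = (1/(n-1)) · Σ_k (x_{k,i} - mean_i) · (x_{k,j} - mean_j), divisor n-1 = 4:
  S[U,U] = ((1.8)·(1.8) + (-2.2)·(-2.2) + (-0.2)·(-0.2) + (-2.2)·(-2.2) + (2.8)·(2.8)) / 4 = 20.8/4 = 5.2
  S[U,V] = ((1.8)·(1.6) + (-2.2)·(-0.4) + (-0.2)·(2.6) + (-2.2)·(-3.4) + (2.8)·(-0.4)) / 4 = 9.6/4 = 2.4
  S[V,V] = ((1.6)·(1.6) + (-0.4)·(-0.4) + (2.6)·(2.6) + (-3.4)·(-3.4) + (-0.4)·(-0.4)) / 4 = 21.2/4 = 5.3
  S = [[5.2, 2.4],
 [2.4, 5.3]].

Step 3 — invert S. det(S) = 5.2·5.3 - (2.4)² = 21.8.
  S^{-1} = (1/det) · [[d, -b], [-b, a]] = [[0.2431, -0.1101],
 [-0.1101, 0.2385]].

Step 4 — quadratic form (x̄ - mu_0)^T · S^{-1} · (x̄ - mu_0):
  S^{-1} · (x̄ - mu_0) = (0.2248, -0.4037),
  (x̄ - mu_0)^T · [...] = (0.2)·(0.2248) + (-1.6)·(-0.4037) = 0.6908.

Step 5 — scale by n: T² = 5 · 0.6908 = 3.4541.

T² ≈ 3.4541


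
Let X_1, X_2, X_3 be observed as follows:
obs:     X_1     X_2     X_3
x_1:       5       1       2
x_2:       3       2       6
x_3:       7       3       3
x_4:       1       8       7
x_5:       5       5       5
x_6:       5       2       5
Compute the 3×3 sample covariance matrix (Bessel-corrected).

Step 1 — column means:
  mean(X_1) = (5 + 3 + 7 + 1 + 5 + 5) / 6 = 26/6 = 4.3333
  mean(X_2) = (1 + 2 + 3 + 8 + 5 + 2) / 6 = 21/6 = 3.5
  mean(X_3) = (2 + 6 + 3 + 7 + 5 + 5) / 6 = 28/6 = 4.6667

Step 2 — sample covariance S[i,j] = (1/(n-1)) · Σ_k (x_{k,i} - mean_i) · (x_{k,j} - mean_j), with n-1 = 5.
  S[X_1,X_1] = ((0.6667)·(0.6667) + (-1.3333)·(-1.3333) + (2.6667)·(2.6667) + (-3.3333)·(-3.3333) + (0.6667)·(0.6667) + (0.6667)·(0.6667)) / 5 = 21.3333/5 = 4.2667
  S[X_1,X_2] = ((0.6667)·(-2.5) + (-1.3333)·(-1.5) + (2.6667)·(-0.5) + (-3.3333)·(4.5) + (0.6667)·(1.5) + (0.6667)·(-1.5)) / 5 = -16/5 = -3.2
  S[X_1,X_3] = ((0.6667)·(-2.6667) + (-1.3333)·(1.3333) + (2.6667)·(-1.6667) + (-3.3333)·(2.3333) + (0.6667)·(0.3333) + (0.6667)·(0.3333)) / 5 = -15.3333/5 = -3.0667
  S[X_2,X_2] = ((-2.5)·(-2.5) + (-1.5)·(-1.5) + (-0.5)·(-0.5) + (4.5)·(4.5) + (1.5)·(1.5) + (-1.5)·(-1.5)) / 5 = 33.5/5 = 6.7
  S[X_2,X_3] = ((-2.5)·(-2.6667) + (-1.5)·(1.3333) + (-0.5)·(-1.6667) + (4.5)·(2.3333) + (1.5)·(0.3333) + (-1.5)·(0.3333)) / 5 = 16/5 = 3.2
  S[X_3,X_3] = ((-2.6667)·(-2.6667) + (1.3333)·(1.3333) + (-1.6667)·(-1.6667) + (2.3333)·(2.3333) + (0.3333)·(0.3333) + (0.3333)·(0.3333)) / 5 = 17.3333/5 = 3.4667

S is symmetric (S[j,i] = S[i,j]). Assembling:

S = [[4.2667, -3.2, -3.0667],
 [-3.2, 6.7, 3.2],
 [-3.0667, 3.2, 3.4667]]


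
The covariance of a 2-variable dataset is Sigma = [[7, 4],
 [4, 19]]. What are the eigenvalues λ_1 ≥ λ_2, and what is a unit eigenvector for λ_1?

Step 1 — characteristic polynomial of 2×2 Sigma:
  det(Sigma - λI) = λ² - trace · λ + det = 0.
  trace = 7 + 19 = 26, det = 7·19 - (4)² = 117.
Step 2 — discriminant:
  Δ = trace² - 4·det = 676 - 468 = 208.
Step 3 — eigenvalues:
  λ = (trace ± √Δ)/2 = (26 ± 14.4222)/2,
  λ_1 = 20.2111,  λ_2 = 5.7889.

Step 4 — unit eigenvector for λ_1: solve (Sigma - λ_1 I)v = 0. First row:
  (7 - 20.2111)·v_x + (4)·v_y = 0, i.e. (-13.2111)·v_x + (4)·v_y = 0,
  so v ∝ (b, λ_1 - a) = (4, 13.2111) = u.
  ||u|| = √((4)² + (13.2111)²) = √(190.5332) ≈ 13.8034,
  v_1 = u/||u|| ≈ (0.2898, 0.9571) (||v_1|| = 1).

λ_1 = 20.2111,  λ_2 = 5.7889;  v_1 ≈ (0.2898, 0.9571)


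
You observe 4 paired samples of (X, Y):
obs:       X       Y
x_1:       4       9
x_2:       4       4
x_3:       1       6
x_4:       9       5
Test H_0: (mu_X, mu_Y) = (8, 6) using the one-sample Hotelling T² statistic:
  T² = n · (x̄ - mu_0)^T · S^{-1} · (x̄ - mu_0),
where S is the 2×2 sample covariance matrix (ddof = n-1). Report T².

Step 1 — sample mean vector:
  mean(X) = (4 + 4 + 1 + 9) / 4 = 18/4 = 4.5
  mean(Y) = (9 + 4 + 6 + 5) / 4 = 24/4 = 6
  x̄ = (4.5, 6),  deviation x̄ - mu_0 = (4.5, 6) - (8, 6) = (-3.5, 0).

Step 2 — sample covariance matrix, S[i,j] = (1/(n-1)) · Σ_k (x_{k,i} - mean_i) · (x_{k,j} - mean_j), divisor n-1 = 3:
  S[X,X] = ((-0.5)·(-0.5) + (-0.5)·(-0.5) + (-3.5)·(-3.5) + (4.5)·(4.5)) / 3 = 33/3 = 11
  S[X,Y] = ((-0.5)·(3) + (-0.5)·(-2) + (-3.5)·(0) + (4.5)·(-1)) / 3 = -5/3 = -1.6667
  S[Y,Y] = ((3)·(3) + (-2)·(-2) + (0)·(0) + (-1)·(-1)) / 3 = 14/3 = 4.6667
  S = [[11, -1.6667],
 [-1.6667, 4.6667]].

Step 3 — invert S. det(S) = 11·4.6667 - (-1.6667)² = 48.5556.
  S^{-1} = (1/det) · [[d, -b], [-b, a]] = [[0.0961, 0.0343],
 [0.0343, 0.2265]].

Step 4 — quadratic form (x̄ - mu_0)^T · S^{-1} · (x̄ - mu_0):
  S^{-1} · (x̄ - mu_0) = (-0.3364, -0.1201),
  (x̄ - mu_0)^T · [...] = (-3.5)·(-0.3364) + (0)·(-0.1201) = 1.1773.

Step 5 — scale by n: T² = 4 · 1.1773 = 4.7094.

T² ≈ 4.7094


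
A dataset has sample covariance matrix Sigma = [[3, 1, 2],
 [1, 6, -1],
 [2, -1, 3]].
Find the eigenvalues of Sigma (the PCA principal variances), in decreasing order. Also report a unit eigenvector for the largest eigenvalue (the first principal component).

Step 1 — characteristic polynomial p(λ) = det(λI - Sigma) = λ³ - tr·λ² + c_1·λ - det, where tr = trace, c_1 = sum of the principal 2×2 minors, det = det(Sigma):
  tr = 3 + 6 + 3 = 12,
  c_1 = (3·6 - (1)²) + (3·3 - (2)²) + (6·3 - (-1)²) = 17 + 5 + 17 = 39,
  det = 3·(6·3 - (-1)²) - (1)·((1)·3 - (-1)·(2)) + (2)·((1)·(-1) - 6·(2)) = 3·(17) - (1)·(5) + (2)·(-13) = 20.
  So p(λ) = λ³ - 12λ² + 39λ - 20.
Step 2 — look for an integer root (rational root theorem: any rational root is an integer divisor of 20). Testing λ = 5:
  p(5) = 125 - 300 + 195 - 20 = 0  ✓
  Dividing out (λ - 5): p(λ) = (λ - 5)(λ² - 7λ + 4).
Step 3 — remaining eigenvalues from the quadratic λ² - 7λ + 4 = 0:
  Δ = 7² - 4·4 = 49 - 16 = 33,  λ = (7 ± √33)/2 = (7 ± 5.7446)/2 ≈ 6.3723 or 0.6277.
  Sorted: λ_1 = 6.3723,  λ_2 = 5,  λ_3 = 0.6277  (check: sum = 12 = tr ✓).

Step 4 — unit eigenvector for λ_1 ≈ 6.3723: v spans the null space of (Sigma - λ_1 I), whose rows are
  r_1 = (-3.3723, 1, 2),  r_2 = (1, -0.3723, -1),  r_3 = (2, -1, -3.3723).
  v is orthogonal to every row, so take v ∝ r_1 × r_2 = ((1)·(-1) - (2)·(-0.3723), (2)·(1) - (-3.3723)·(-1), (-3.3723)·(-0.3723) - (1)·(1)) ≈ (-0.2554, -1.3723, 0.2554).
  Rescale (multiply by -1 so the first nonzero entry is positive): u = (0.2554, 1.3723, -0.2554).
  ||u|| = √((0.2554)² + (1.3723)² + (-0.2554)²) = √(2.0137) ≈ 1.419,  v_1 = u/||u|| ≈ (0.18, 0.9671, -0.18) (||v_1|| = 1).

λ_1 = 6.3723,  λ_2 = 5,  λ_3 = 0.6277;  v_1 ≈ (0.18, 0.9671, -0.18)


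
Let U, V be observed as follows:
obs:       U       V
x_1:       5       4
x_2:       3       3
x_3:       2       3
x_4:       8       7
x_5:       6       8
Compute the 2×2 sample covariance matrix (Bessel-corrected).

Step 1 — column means:
  mean(U) = (5 + 3 + 2 + 8 + 6) / 5 = 24/5 = 4.8
  mean(V) = (4 + 3 + 3 + 7 + 8) / 5 = 25/5 = 5

Step 2 — sample covariance S[i,j] = (1/(n-1)) · Σ_k (x_{k,i} - mean_i) · (x_{k,j} - mean_j), with n-1 = 4.
  S[U,U] = ((0.2)·(0.2) + (-1.8)·(-1.8) + (-2.8)·(-2.8) + (3.2)·(3.2) + (1.2)·(1.2)) / 4 = 22.8/4 = 5.7
  S[U,V] = ((0.2)·(-1) + (-1.8)·(-2) + (-2.8)·(-2) + (3.2)·(2) + (1.2)·(3)) / 4 = 19/4 = 4.75
  S[V,V] = ((-1)·(-1) + (-2)·(-2) + (-2)·(-2) + (2)·(2) + (3)·(3)) / 4 = 22/4 = 5.5

S is symmetric (S[j,i] = S[i,j]). Assembling:

S = [[5.7, 4.75],
 [4.75, 5.5]]


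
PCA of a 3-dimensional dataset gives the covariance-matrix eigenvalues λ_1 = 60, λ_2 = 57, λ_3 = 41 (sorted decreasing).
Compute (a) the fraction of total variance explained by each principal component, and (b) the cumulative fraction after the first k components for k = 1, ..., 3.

Step 1 — total variance = trace(Sigma) = Σ λ_i = 60 + 57 + 41 = 158.

Step 2 — fraction explained by component i = λ_i / Σ λ:
  PC1: 60/158 = 0.3797
  PC2: 57/158 = 0.3608
  PC3: 41/158 = 0.2595

Step 3 — cumulative fraction after k components = (λ_1 + ... + λ_k) / Σ λ:
  k = 1: 60/158 = 0.3797
  k = 2: (60 + 57)/158 = 117/158 = 0.7405
  k = 3: (60 + 57 + 41)/158 = 158/158 = 1

Summary (fraction, with percent):

explained: PC1 0.3797 (37.97%), PC2 0.3608 (36.08%), PC3 0.2595 (25.95%);  cumulative: 0.3797, 0.7405, 1


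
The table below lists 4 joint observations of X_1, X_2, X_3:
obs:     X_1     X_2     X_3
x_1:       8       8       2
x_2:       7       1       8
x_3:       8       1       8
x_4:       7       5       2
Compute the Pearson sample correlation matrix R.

Step 1 — column means:
  mean(X_1) = (8 + 7 + 8 + 7) / 4 = 30/4 = 7.5
  mean(X_2) = (8 + 1 + 1 + 5) / 4 = 15/4 = 3.75
  mean(X_3) = (2 + 8 + 8 + 2) / 4 = 20/4 = 5

Step 2 — sample variances and covariances s[i,j] = (1/(n-1)) · Σ_k (x_{k,i} - mean_i) · (x_{k,j} - mean_j), with n-1 = 3:
  s[X_1,X_1] = ((0.5)·(0.5) + (-0.5)·(-0.5) + (0.5)·(0.5) + (-0.5)·(-0.5)) / 3 = 1/3 = 0.3333
  s[X_1,X_2] = ((0.5)·(4.25) + (-0.5)·(-2.75) + (0.5)·(-2.75) + (-0.5)·(1.25)) / 3 = 1.5/3 = 0.5
  s[X_1,X_3] = ((0.5)·(-3) + (-0.5)·(3) + (0.5)·(3) + (-0.5)·(-3)) / 3 = 0/3 = 0
  s[X_2,X_2] = ((4.25)·(4.25) + (-2.75)·(-2.75) + (-2.75)·(-2.75) + (1.25)·(1.25)) / 3 = 34.75/3 = 11.5833
  s[X_2,X_3] = ((4.25)·(-3) + (-2.75)·(3) + (-2.75)·(3) + (1.25)·(-3)) / 3 = -33/3 = -11
  s[X_3,X_3] = ((-3)·(-3) + (3)·(3) + (3)·(3) + (-3)·(-3)) / 3 = 36/3 = 12
  Sample standard deviations s_i = √(s[i,i]):
  s(X_1) = √(0.3333) = 0.5774
  s(X_2) = √(11.5833) = 3.4034
  s(X_3) = √(12) = 3.4641

Step 3 — r_{ij} = s_{ij} / (s_i · s_j):
  r[X_1,X_1] = 1 (diagonal).
  r[X_1,X_2] = 0.5 / (0.5774 · 3.4034) = 0.5 / 1.965 = 0.2545
  r[X_1,X_3] = 0 / (0.5774 · 3.4641) = 0 / 2 = 0
  r[X_2,X_2] = 1 (diagonal).
  r[X_2,X_3] = -11 / (3.4034 · 3.4641) = -11 / 11.7898 = -0.933
  r[X_3,X_3] = 1 (diagonal).

R is symmetric with unit diagonal. Assembling:

R = [[1, 0.2545, 0],
 [0.2545, 1, -0.933],
 [0, -0.933, 1]]


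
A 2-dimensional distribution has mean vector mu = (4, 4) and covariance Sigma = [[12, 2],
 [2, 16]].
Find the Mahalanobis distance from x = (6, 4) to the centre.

Step 1 — centre the observation: (x - mu) = (2, 0).

Step 2 — invert Sigma. det(Sigma) = 12·16 - (2)² = 188.
  Sigma^{-1} = (1/det) · [[d, -b], [-b, a]] = [[0.0851, -0.0106],
 [-0.0106, 0.0638]].

Step 3 — form the quadratic (x - mu)^T · Sigma^{-1} · (x - mu):
  Sigma^{-1} · (x - mu) = (0.1702, -0.0213).
  (x - mu)^T · [Sigma^{-1} · (x - mu)] = (2)·(0.1702) + (0)·(-0.0213) = 0.3404.

Step 4 — take square root: d = √(0.3404) ≈ 0.5835.

d(x, mu) = √(0.3404) ≈ 0.5835


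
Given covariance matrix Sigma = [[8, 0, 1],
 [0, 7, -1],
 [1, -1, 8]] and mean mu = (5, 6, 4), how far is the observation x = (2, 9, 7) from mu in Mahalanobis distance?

Step 1 — centre the observation: (x - mu) = (-3, 3, 3).

Step 2 — invert Sigma (cofactor / det for 3×3, or solve directly):
  Sigma^{-1} = [[0.127, -0.0023, -0.0162],
 [-0.0023, 0.1455, 0.0185],
 [-0.0162, 0.0185, 0.1293]].

Step 3 — form the quadratic (x - mu)^T · Sigma^{-1} · (x - mu):
  Sigma^{-1} · (x - mu) = (-0.4365, 0.4988, 0.4919).
  (x - mu)^T · [Sigma^{-1} · (x - mu)] = (-3)·(-0.4365) + (3)·(0.4988) + (3)·(0.4919) = 4.2818.

Step 4 — take square root: d = √(4.2818) ≈ 2.0692.

d(x, mu) = √(4.2818) ≈ 2.0692


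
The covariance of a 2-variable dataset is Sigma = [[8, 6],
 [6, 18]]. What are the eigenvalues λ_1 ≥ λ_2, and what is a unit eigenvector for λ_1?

Step 1 — characteristic polynomial of 2×2 Sigma:
  det(Sigma - λI) = λ² - trace · λ + det = 0.
  trace = 8 + 18 = 26, det = 8·18 - (6)² = 108.
Step 2 — discriminant:
  Δ = trace² - 4·det = 676 - 432 = 244.
Step 3 — eigenvalues:
  λ = (trace ± √Δ)/2 = (26 ± 15.6205)/2,
  λ_1 = 20.8102,  λ_2 = 5.1898.

Step 4 — unit eigenvector for λ_1: solve (Sigma - λ_1 I)v = 0. First row:
  (8 - 20.8102)·v_x + (6)·v_y = 0, i.e. (-12.8102)·v_x + (6)·v_y = 0,
  so v ∝ (b, λ_1 - a) = (6, 12.8102) = u.
  ||u|| = √((6)² + (12.8102)²) = √(200.1025) ≈ 14.1458,
  v_1 = u/||u|| ≈ (0.4242, 0.9056) (||v_1|| = 1).

λ_1 = 20.8102,  λ_2 = 5.1898;  v_1 ≈ (0.4242, 0.9056)


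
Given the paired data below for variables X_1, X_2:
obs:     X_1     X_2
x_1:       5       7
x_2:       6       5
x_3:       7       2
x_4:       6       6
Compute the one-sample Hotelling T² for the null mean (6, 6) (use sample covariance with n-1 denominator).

Step 1 — sample mean vector:
  mean(X_1) = (5 + 6 + 7 + 6) / 4 = 24/4 = 6
  mean(X_2) = (7 + 5 + 2 + 6) / 4 = 20/4 = 5
  x̄ = (6, 5),  deviation x̄ - mu_0 = (6, 5) - (6, 6) = (0, -1).

Step 2 — sample covariance matrix, S[i,j] = (1/(n-1)) · Σ_k (x_{k,i} - mean_i) · (x_{k,j} - mean_j), divisor n-1 = 3:
  S[X_1,X_1] = ((-1)·(-1) + (0)·(0) + (1)·(1) + (0)·(0)) / 3 = 2/3 = 0.6667
  S[X_1,X_2] = ((-1)·(2) + (0)·(0) + (1)·(-3) + (0)·(1)) / 3 = -5/3 = -1.6667
  S[X_2,X_2] = ((2)·(2) + (0)·(0) + (-3)·(-3) + (1)·(1)) / 3 = 14/3 = 4.6667
  S = [[0.6667, -1.6667],
 [-1.6667, 4.6667]].

Step 3 — invert S. det(S) = 0.6667·4.6667 - (-1.6667)² = 0.3333.
  S^{-1} = (1/det) · [[d, -b], [-b, a]] = [[14, 5],
 [5, 2]].

Step 4 — quadratic form (x̄ - mu_0)^T · S^{-1} · (x̄ - mu_0):
  S^{-1} · (x̄ - mu_0) = (-5, -2),
  (x̄ - mu_0)^T · [...] = (0)·(-5) + (-1)·(-2) = 2.

Step 5 — scale by n: T² = 4 · 2 = 8.

T² ≈ 8


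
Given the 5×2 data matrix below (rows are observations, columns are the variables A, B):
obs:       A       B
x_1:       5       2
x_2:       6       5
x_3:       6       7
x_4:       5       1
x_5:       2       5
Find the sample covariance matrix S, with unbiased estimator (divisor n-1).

Step 1 — column means:
  mean(A) = (5 + 6 + 6 + 5 + 2) / 5 = 24/5 = 4.8
  mean(B) = (2 + 5 + 7 + 1 + 5) / 5 = 20/5 = 4

Step 2 — sample covariance S[i,j] = (1/(n-1)) · Σ_k (x_{k,i} - mean_i) · (x_{k,j} - mean_j), with n-1 = 4.
  S[A,A] = ((0.2)·(0.2) + (1.2)·(1.2) + (1.2)·(1.2) + (0.2)·(0.2) + (-2.8)·(-2.8)) / 4 = 10.8/4 = 2.7
  S[A,B] = ((0.2)·(-2) + (1.2)·(1) + (1.2)·(3) + (0.2)·(-3) + (-2.8)·(1)) / 4 = 1/4 = 0.25
  S[B,B] = ((-2)·(-2) + (1)·(1) + (3)·(3) + (-3)·(-3) + (1)·(1)) / 4 = 24/4 = 6

S is symmetric (S[j,i] = S[i,j]). Assembling:

S = [[2.7, 0.25],
 [0.25, 6]]


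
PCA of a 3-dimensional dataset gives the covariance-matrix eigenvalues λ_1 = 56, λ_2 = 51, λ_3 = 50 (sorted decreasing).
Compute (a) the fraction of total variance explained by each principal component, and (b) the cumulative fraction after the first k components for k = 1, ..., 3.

Step 1 — total variance = trace(Sigma) = Σ λ_i = 56 + 51 + 50 = 157.

Step 2 — fraction explained by component i = λ_i / Σ λ:
  PC1: 56/157 = 0.3567
  PC2: 51/157 = 0.3248
  PC3: 50/157 = 0.3185

Step 3 — cumulative fraction after k components = (λ_1 + ... + λ_k) / Σ λ:
  k = 1: 56/157 = 0.3567
  k = 2: (56 + 51)/157 = 107/157 = 0.6815
  k = 3: (56 + 51 + 50)/157 = 157/157 = 1

Summary (fraction, with percent):

explained: PC1 0.3567 (35.67%), PC2 0.3248 (32.48%), PC3 0.3185 (31.85%);  cumulative: 0.3567, 0.6815, 1


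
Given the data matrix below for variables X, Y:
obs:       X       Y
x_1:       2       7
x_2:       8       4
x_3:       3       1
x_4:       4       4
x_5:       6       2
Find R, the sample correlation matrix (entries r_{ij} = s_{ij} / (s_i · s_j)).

Step 1 — column means:
  mean(X) = (2 + 8 + 3 + 4 + 6) / 5 = 23/5 = 4.6
  mean(Y) = (7 + 4 + 1 + 4 + 2) / 5 = 18/5 = 3.6

Step 2 — sample variances and covariances s[i,j] = (1/(n-1)) · Σ_k (x_{k,i} - mean_i) · (x_{k,j} - mean_j), with n-1 = 4:
  s[X,X] = ((-2.6)·(-2.6) + (3.4)·(3.4) + (-1.6)·(-1.6) + (-0.6)·(-0.6) + (1.4)·(1.4)) / 4 = 23.2/4 = 5.8
  s[X,Y] = ((-2.6)·(3.4) + (3.4)·(0.4) + (-1.6)·(-2.6) + (-0.6)·(0.4) + (1.4)·(-1.6)) / 4 = -5.8/4 = -1.45
  s[Y,Y] = ((3.4)·(3.4) + (0.4)·(0.4) + (-2.6)·(-2.6) + (0.4)·(0.4) + (-1.6)·(-1.6)) / 4 = 21.2/4 = 5.3
  Sample standard deviations s_i = √(s[i,i]):
  s(X) = √(5.8) = 2.4083
  s(Y) = √(5.3) = 2.3022

Step 3 — r_{ij} = s_{ij} / (s_i · s_j):
  r[X,X] = 1 (diagonal).
  r[X,Y] = -1.45 / (2.4083 · 2.3022) = -1.45 / 5.5444 = -0.2615
  r[Y,Y] = 1 (diagonal).

R is symmetric with unit diagonal. Assembling:

R = [[1, -0.2615],
 [-0.2615, 1]]


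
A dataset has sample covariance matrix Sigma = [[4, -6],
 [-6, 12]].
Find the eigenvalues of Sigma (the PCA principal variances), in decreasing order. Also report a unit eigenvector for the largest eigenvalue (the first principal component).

Step 1 — characteristic polynomial of 2×2 Sigma:
  det(Sigma - λI) = λ² - trace · λ + det = 0.
  trace = 4 + 12 = 16, det = 4·12 - (-6)² = 12.
Step 2 — discriminant:
  Δ = trace² - 4·det = 256 - 48 = 208.
Step 3 — eigenvalues:
  λ = (trace ± √Δ)/2 = (16 ± 14.4222)/2,
  λ_1 = 15.2111,  λ_2 = 0.7889.

Step 4 — unit eigenvector for λ_1: solve (Sigma - λ_1 I)v = 0. First row:
  (4 - 15.2111)·v_x + (-6)·v_y = 0, i.e. (-11.2111)·v_x + (-6)·v_y = 0,
  so v ∝ (b, λ_1 - a) = (-6, 11.2111); multiply by -1 so the first entry is positive: u = (6, -11.2111).
  ||u|| = √((6)² + (-11.2111)²) = √(161.6888) ≈ 12.7157,
  v_1 = u/||u|| ≈ (0.4719, -0.8817) (||v_1|| = 1).

λ_1 = 15.2111,  λ_2 = 0.7889;  v_1 ≈ (0.4719, -0.8817)


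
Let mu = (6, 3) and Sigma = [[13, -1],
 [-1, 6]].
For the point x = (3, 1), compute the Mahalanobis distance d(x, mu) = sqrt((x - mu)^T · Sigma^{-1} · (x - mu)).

Step 1 — centre the observation: (x - mu) = (-3, -2).

Step 2 — invert Sigma. det(Sigma) = 13·6 - (-1)² = 77.
  Sigma^{-1} = (1/det) · [[d, -b], [-b, a]] = [[0.0779, 0.013],
 [0.013, 0.1688]].

Step 3 — form the quadratic (x - mu)^T · Sigma^{-1} · (x - mu):
  Sigma^{-1} · (x - mu) = (-0.2597, -0.3766).
  (x - mu)^T · [Sigma^{-1} · (x - mu)] = (-3)·(-0.2597) + (-2)·(-0.3766) = 1.5325.

Step 4 — take square root: d = √(1.5325) ≈ 1.2379.

d(x, mu) = √(1.5325) ≈ 1.2379


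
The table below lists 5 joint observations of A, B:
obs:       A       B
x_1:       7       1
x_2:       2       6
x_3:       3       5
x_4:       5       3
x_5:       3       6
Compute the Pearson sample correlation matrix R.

Step 1 — column means:
  mean(A) = (7 + 2 + 3 + 5 + 3) / 5 = 20/5 = 4
  mean(B) = (1 + 6 + 5 + 3 + 6) / 5 = 21/5 = 4.2

Step 2 — sample variances and covariances s[i,j] = (1/(n-1)) · Σ_k (x_{k,i} - mean_i) · (x_{k,j} - mean_j), with n-1 = 4:
  s[A,A] = ((3)·(3) + (-2)·(-2) + (-1)·(-1) + (1)·(1) + (-1)·(-1)) / 4 = 16/4 = 4
  s[A,B] = ((3)·(-3.2) + (-2)·(1.8) + (-1)·(0.8) + (1)·(-1.2) + (-1)·(1.8)) / 4 = -17/4 = -4.25
  s[B,B] = ((-3.2)·(-3.2) + (1.8)·(1.8) + (0.8)·(0.8) + (-1.2)·(-1.2) + (1.8)·(1.8)) / 4 = 18.8/4 = 4.7
  Sample standard deviations s_i = √(s[i,i]):
  s(A) = √(4) = 2
  s(B) = √(4.7) = 2.1679

Step 3 — r_{ij} = s_{ij} / (s_i · s_j):
  r[A,A] = 1 (diagonal).
  r[A,B] = -4.25 / (2 · 2.1679) = -4.25 / 4.3359 = -0.9802
  r[B,B] = 1 (diagonal).

R is symmetric with unit diagonal. Assembling:

R = [[1, -0.9802],
 [-0.9802, 1]]


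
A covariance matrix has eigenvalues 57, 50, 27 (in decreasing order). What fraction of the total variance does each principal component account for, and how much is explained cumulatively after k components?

Step 1 — total variance = trace(Sigma) = Σ λ_i = 57 + 50 + 27 = 134.

Step 2 — fraction explained by component i = λ_i / Σ λ:
  PC1: 57/134 = 0.4254
  PC2: 50/134 = 0.3731
  PC3: 27/134 = 0.2015

Step 3 — cumulative fraction after k components = (λ_1 + ... + λ_k) / Σ λ:
  k = 1: 57/134 = 0.4254
  k = 2: (57 + 50)/134 = 107/134 = 0.7985
  k = 3: (57 + 50 + 27)/134 = 134/134 = 1

Summary (fraction, with percent):

explained: PC1 0.4254 (42.54%), PC2 0.3731 (37.31%), PC3 0.2015 (20.15%);  cumulative: 0.4254, 0.7985, 1


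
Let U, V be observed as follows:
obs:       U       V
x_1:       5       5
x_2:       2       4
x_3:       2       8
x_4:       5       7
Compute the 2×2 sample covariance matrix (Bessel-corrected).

Step 1 — column means:
  mean(U) = (5 + 2 + 2 + 5) / 4 = 14/4 = 3.5
  mean(V) = (5 + 4 + 8 + 7) / 4 = 24/4 = 6

Step 2 — sample covariance S[i,j] = (1/(n-1)) · Σ_k (x_{k,i} - mean_i) · (x_{k,j} - mean_j), with n-1 = 3.
  S[U,U] = ((1.5)·(1.5) + (-1.5)·(-1.5) + (-1.5)·(-1.5) + (1.5)·(1.5)) / 3 = 9/3 = 3
  S[U,V] = ((1.5)·(-1) + (-1.5)·(-2) + (-1.5)·(2) + (1.5)·(1)) / 3 = 0/3 = 0
  S[V,V] = ((-1)·(-1) + (-2)·(-2) + (2)·(2) + (1)·(1)) / 3 = 10/3 = 3.3333

S is symmetric (S[j,i] = S[i,j]). Assembling:

S = [[3, 0],
 [0, 3.3333]]
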